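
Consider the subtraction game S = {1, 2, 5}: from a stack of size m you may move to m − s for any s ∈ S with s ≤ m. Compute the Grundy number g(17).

Build the Grundy sequence with g(k) = mex{g(k−s) : s ∈ {1, 2, 5}, s ≤ k}:
k:     0  1  2  3  4  5  6  7  8  9 10 11 12 13 14 15 16 17
g(k):  0  1  2  0  1  2  0  1  2  0  1  2  0  1  2  0  1  2
So g(17) = 2.

2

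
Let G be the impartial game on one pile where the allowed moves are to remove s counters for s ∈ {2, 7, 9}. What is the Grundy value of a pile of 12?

2

Compute g(0), g(1), … for moves {2, 7, 9}:
g(0) = mex{} = 0
g(1) = mex{} = 0
g(2) = mex{0} = 1
g(3) = mex{0} = 1
g(4) = mex{1} = 0
g(5) = mex{1} = 0
g(6) = mex{0} = 1
g(7) = mex{0} = 1
g(8) = mex{0,1} = 2
g(9) = mex{0,1} = 2
g(10) = mex{0,1,2} = 3
g(11) = mex{0,1,2} = 3
g(12) = mex{0,1,3} = 2
So g(12) = 2.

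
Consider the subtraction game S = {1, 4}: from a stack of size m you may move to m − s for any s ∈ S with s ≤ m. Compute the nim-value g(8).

1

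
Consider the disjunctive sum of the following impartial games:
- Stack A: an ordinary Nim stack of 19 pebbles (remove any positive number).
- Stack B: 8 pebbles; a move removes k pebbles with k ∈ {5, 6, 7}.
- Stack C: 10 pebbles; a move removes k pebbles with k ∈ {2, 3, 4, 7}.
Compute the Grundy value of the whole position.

Stack A is a plain Nim stack of size 19, so its Grundy value is 19.
Grundy values for stack B (subtraction set {5, 6, 7}):
k:     0  1  2  3  4  5  6  7  8
g(k):  0  0  0  0  0  1  1  1  1
So g(8) = 1.
For stack C, compute g(0), g(1), … with moves {2, 3, 4, 7}:
k:     0  1  2  3  4  5  6  7  8  9 10
g(k):  0  0  1  1  2  2  0  3  1  4  2
So g(10) = 2.
By the Sprague-Grundy theorem, the Grundy value of a sum of independent games is the XOR of the component values.
Combined value = 19 ⊕ 1 ⊕ 2 = 16.

16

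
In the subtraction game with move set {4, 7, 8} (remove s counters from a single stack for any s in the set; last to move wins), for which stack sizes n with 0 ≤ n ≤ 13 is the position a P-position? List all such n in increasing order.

0, 1, 2, 3, 12, 13

Grundy values for subtraction set {4, 7, 8}:
k:     0  1  2  3  4  5  6  7  8  9 10 11 12 13
g(k):  0  0  0  0  1  1  1  1  2  2  2  2  0  0
The P-positions (g = 0) in 0..13 are 0, 1, 2, 3, 12, 13.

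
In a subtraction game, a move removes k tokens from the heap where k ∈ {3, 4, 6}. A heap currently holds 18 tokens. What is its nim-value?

0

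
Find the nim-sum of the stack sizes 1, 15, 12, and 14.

12

Write each in binary and XOR column by column:
  0001  (1)
  1111  (15)
  1100  (12)
  1110  (14)
  ----
  1100  (12)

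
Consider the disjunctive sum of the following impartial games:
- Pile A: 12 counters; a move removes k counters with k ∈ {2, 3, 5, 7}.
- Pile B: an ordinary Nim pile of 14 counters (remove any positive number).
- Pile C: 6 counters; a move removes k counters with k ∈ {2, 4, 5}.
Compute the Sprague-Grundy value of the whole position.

For pile A, compute g(0), g(1), … with moves {2, 3, 5, 7}:
k:     0  1  2  3  4  5  6  7  8  9 10 11 12
g(k):  0  0  1  1  2  2  3  3  4  0  0  1  1
So g(12) = 1.
Pile B is a plain Nim pile of size 14, so its Grundy value is 14.
Grundy values for pile C (subtraction set {2, 4, 5}):
k:     0  1  2  3  4  5  6
g(k):  0  0  1  1  2  2  3
So g(6) = 3.
The value of a disjunctive sum is the nim-sum of the parts.
Combined value = 1 ⊕ 14 ⊕ 3 = 12.

12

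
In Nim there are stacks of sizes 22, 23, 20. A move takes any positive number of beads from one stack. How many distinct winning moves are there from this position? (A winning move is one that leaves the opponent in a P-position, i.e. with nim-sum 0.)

3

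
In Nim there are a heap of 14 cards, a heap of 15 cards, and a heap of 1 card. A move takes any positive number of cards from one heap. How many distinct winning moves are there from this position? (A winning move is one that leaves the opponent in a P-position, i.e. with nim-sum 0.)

Nim-sum: 14 ^ 15 ^ 1 = 0.
The nim-sum is already 0, so every move leaves a nonzero nim-sum — there are no winning moves.

0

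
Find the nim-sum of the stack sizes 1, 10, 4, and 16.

Compute the nim-sum pairwise:
1 XOR 10 = 11
11 XOR 4 = 15
15 XOR 16 = 31

31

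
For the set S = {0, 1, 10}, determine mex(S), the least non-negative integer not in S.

The values 0, 1 are all present; 2 is the first non-negative integer missing from the set.

2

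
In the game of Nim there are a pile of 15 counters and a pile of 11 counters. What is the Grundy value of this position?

Compute the nim-sum pairwise:
15 ⊕ 11 = 4

4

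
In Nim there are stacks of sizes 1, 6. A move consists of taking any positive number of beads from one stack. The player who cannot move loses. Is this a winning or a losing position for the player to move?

Nim-sum: 1 XOR 6 = 7.
The nim-sum is 7 ≠ 0, so this is an N-position: the player to move can win.

Winning position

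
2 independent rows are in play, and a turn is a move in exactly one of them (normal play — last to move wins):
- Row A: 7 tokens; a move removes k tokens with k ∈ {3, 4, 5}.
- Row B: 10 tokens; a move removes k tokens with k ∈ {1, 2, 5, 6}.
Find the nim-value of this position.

2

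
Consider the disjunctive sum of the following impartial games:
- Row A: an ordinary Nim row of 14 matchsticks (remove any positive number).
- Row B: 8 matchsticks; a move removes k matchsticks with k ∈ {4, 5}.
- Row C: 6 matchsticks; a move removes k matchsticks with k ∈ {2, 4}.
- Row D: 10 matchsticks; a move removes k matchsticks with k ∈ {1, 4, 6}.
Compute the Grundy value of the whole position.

12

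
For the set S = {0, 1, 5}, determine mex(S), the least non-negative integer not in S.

2

The values 0, 1 are all present; 2 is the first non-negative integer missing from the set.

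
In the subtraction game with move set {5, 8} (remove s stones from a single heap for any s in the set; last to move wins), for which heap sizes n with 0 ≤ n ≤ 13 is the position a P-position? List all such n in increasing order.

0, 1, 2, 3, 4, 13

Build the Grundy sequence with g(k) = mex{g(k−s) : s ∈ {5, 8}, s ≤ k}:
k:     0  1  2  3  4  5  6  7  8  9 10 11 12 13
g(k):  0  0  0  0  0  1  1  1  1  1  2  2  2  0
The P-positions (g = 0) in 0..13 are 0, 1, 2, 3, 4, 13.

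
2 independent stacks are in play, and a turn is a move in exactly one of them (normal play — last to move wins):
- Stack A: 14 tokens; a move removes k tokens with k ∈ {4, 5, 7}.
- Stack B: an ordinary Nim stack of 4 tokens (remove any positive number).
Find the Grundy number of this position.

Grundy values for stack A (subtraction set {4, 5, 7}):
g(0) = mex{} = 0
g(1) = mex{} = 0
g(2) = mex{} = 0
g(3) = mex{} = 0
g(4) = mex{0} = 1
g(5) = mex{0} = 1
g(6) = mex{0} = 1
g(7) = mex{0} = 1
g(8) = mex{0,1} = 2
g(9) = mex{0,1} = 2
g(10) = mex{0,1} = 2
g(11) = mex{1} = 0
g(12) = mex{1,2} = 0
g(13) = mex{1,2} = 0
g(14) = mex{1,2} = 0
So g(14) = 0.
Stack B is a plain Nim stack of size 4, so its Grundy value is 4.
By the Sprague-Grundy theorem, the Grundy value of a sum of independent games is the XOR of the component values.
Combined value = 0 XOR 4 = 4.

4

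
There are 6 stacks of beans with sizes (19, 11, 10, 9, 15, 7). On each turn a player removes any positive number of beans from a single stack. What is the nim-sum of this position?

19

Compute the nim-sum pairwise:
19 ⊕ 11 = 24
24 ⊕ 10 = 18
18 ⊕ 9 = 27
27 ⊕ 15 = 20
20 ⊕ 7 = 19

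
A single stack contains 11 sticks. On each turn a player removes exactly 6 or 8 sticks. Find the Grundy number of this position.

1

Grundy values for subtraction set {6, 8}:
k:     0  1  2  3  4  5  6  7  8  9 10 11
g(k):  0  0  0  0  0  0  1  1  1  1  1  1
So g(11) = 1.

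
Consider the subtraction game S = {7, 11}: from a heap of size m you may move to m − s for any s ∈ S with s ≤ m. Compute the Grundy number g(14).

2

Build the Grundy sequence with g(k) = mex{g(k−s) : s ∈ {7, 11}, s ≤ k}:
k:     0  1  2  3  4  5  6  7  8  9 10 11 12 13 14
g(k):  0  0  0  0  0  0  0  1  1  1  1  1  1  1  2
So g(14) = 2.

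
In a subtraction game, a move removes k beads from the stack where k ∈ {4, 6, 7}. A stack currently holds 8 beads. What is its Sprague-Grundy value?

2

Build the Grundy sequence with g(k) = mex{g(k−s) : s ∈ {4, 6, 7}, s ≤ k}:
g(0) = mex{} = 0
g(1) = mex{} = 0
g(2) = mex{} = 0
g(3) = mex{} = 0
g(4) = mex{0} = 1
g(5) = mex{0} = 1
g(6) = mex{0} = 1
g(7) = mex{0} = 1
g(8) = mex{0,1} = 2
So g(8) = 2.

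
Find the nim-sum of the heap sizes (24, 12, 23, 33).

Compute the nim-sum pairwise:
24 ^ 12 = 20
20 ^ 23 = 3
3 ^ 33 = 34

34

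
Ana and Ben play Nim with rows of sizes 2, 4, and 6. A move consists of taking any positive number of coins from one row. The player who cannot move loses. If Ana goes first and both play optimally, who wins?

Nim-sum: 2 ^ 4 ^ 6 = 0.
The nim-sum is 0, so this is a P-position: the player to move is in a losing position under optimal play; Ana is about to move from it and so loses — Ben wins.

Ben wins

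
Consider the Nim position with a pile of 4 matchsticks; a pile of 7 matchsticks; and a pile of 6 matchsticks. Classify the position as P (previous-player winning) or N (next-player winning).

N-position

Bitwise XOR of the heap sizes:
  100  (4)
  111  (7)
  110  (6)
  ---
  101  (5)
The nim-sum is 5 ≠ 0, so this is an N-position: the player to move can win.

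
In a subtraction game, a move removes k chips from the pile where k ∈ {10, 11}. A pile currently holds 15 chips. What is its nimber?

1

Grundy values for subtraction set {10, 11}:
k:     0  1  2  3  4  5  6  7  8  9 10 11 12 13 14 15
g(k):  0  0  0  0  0  0  0  0  0  0  1  1  1  1  1  1
So g(15) = 1.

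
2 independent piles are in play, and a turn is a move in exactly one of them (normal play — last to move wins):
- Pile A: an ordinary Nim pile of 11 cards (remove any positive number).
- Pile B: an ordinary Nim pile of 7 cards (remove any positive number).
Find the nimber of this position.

12

Pile A is a plain Nim pile of size 11, so its Grundy value is 11.
Pile B is a plain Nim pile of size 7, so its Grundy value is 7.
By the Sprague-Grundy theorem, the Grundy value of a sum of independent games is the XOR of the component values.
Combined value = 11 ⊕ 7 = 12.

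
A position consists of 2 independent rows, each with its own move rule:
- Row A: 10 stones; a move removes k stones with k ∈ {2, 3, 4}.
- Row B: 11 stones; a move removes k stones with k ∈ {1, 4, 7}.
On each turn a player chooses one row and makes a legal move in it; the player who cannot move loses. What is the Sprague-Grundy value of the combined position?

3

Build the Grundy sequence for row A with g(k) = mex{g(k−s) : s ∈ {2, 3, 4}, s ≤ k}:
g(0) = mex{} = 0
g(1) = mex{} = 0
g(2) = mex{0} = 1
g(3) = mex{0} = 1
g(4) = mex{0,1} = 2
g(5) = mex{0,1} = 2
g(6) = mex{1,2} = 0
g(7) = mex{1,2} = 0
g(8) = mex{0,2} = 1
g(9) = mex{0,2} = 1
g(10) = mex{0,1} = 2
So g(10) = 2.
Build the Grundy sequence for row B with g(k) = mex{g(k−s) : s ∈ {1, 4, 7}, s ≤ k}:
k:     0  1  2  3  4  5  6  7  8  9 10 11
g(k):  0  1  0  1  2  0  1  2  0  1  0  1
So g(11) = 1.
By the Sprague-Grundy theorem, the Grundy value of a sum of independent games is the XOR of the component values.
Combined value = 2 ⊕ 1 = 3.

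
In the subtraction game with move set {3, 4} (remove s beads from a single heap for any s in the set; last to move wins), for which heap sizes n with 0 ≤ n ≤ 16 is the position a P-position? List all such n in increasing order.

0, 1, 2, 7, 8, 9, 14, 15, 16

Build the Grundy sequence with g(k) = mex{g(k−s) : s ∈ {3, 4}, s ≤ k}:
k:     0  1  2  3  4  5  6  7  8  9 10 11 12 13 14 15 16
g(k):  0  0  0  1  1  1  2  0  0  0  1  1  1  2  0  0  0
The P-positions (g = 0) in 0..16 are 0, 1, 2, 7, 8, 9, 14, 15, 16.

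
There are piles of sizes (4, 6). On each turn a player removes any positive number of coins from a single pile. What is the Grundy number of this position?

Compute the nim-sum pairwise:
4 ^ 6 = 2

2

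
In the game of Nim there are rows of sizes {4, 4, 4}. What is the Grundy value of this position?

Nim-sum: 4 ^ 4 ^ 4 = 4.

4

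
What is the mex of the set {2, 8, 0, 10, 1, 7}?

The values 0, 1, 2 are all present; 3 is the first non-negative integer missing from the set.

3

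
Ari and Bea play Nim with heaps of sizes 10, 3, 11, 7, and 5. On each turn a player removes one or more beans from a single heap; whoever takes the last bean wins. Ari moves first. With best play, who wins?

Bea wins

Nim-sum: 10 ⊕ 3 ⊕ 11 ⊕ 7 ⊕ 5 = 0.
The nim-sum is 0, so this is a P-position: the player to move is in a losing position under optimal play; Ari is about to move from it and so loses — Bea wins.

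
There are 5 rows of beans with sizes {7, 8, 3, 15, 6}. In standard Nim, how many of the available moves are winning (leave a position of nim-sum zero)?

3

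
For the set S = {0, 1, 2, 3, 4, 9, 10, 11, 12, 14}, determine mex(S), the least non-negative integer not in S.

5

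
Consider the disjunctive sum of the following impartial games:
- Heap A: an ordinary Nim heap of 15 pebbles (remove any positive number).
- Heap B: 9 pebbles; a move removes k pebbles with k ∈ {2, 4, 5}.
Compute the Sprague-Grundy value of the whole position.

Heap A is a plain Nim heap of size 15, so its Grundy value is 15.
Build the Grundy sequence for heap B with g(k) = mex{g(k−s) : s ∈ {2, 4, 5}, s ≤ k}:
k:     0  1  2  3  4  5  6  7  8  9
g(k):  0  0  1  1  2  2  3  0  0  1
So g(9) = 1.
The value of a disjunctive sum is the nim-sum of the parts.
Combined value = 15 ⊕ 1 = 14.

14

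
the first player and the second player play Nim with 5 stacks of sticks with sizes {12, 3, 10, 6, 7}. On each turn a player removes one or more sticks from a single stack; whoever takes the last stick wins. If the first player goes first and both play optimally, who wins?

the first player wins

In binary:
  1100  (12)
  0011  (3)
  1010  (10)
  0110  (6)
  0111  (7)
  ----
  0100  (4)
The nim-sum is 4 ≠ 0, so this is an N-position: the player to move can win; the first player has a winning move.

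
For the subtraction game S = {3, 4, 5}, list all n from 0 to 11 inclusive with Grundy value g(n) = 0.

0, 1, 2, 8, 9, 10

Compute g(0), g(1), … for moves {3, 4, 5}:
k:     0  1  2  3  4  5  6  7  8  9 10 11
g(k):  0  0  0  1  1  1  2  2  0  0  0  1
The P-positions (g = 0) in 0..11 are 0, 1, 2, 8, 9, 10.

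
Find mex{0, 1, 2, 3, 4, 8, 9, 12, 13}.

5

The values 0, 1, 2, 3, 4 are all present; 5 is the first non-negative integer missing from the set.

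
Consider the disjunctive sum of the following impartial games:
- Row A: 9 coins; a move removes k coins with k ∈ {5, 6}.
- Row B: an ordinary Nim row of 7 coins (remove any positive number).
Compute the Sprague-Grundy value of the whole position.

Grundy values for row A (subtraction set {5, 6}):
g(0) = mex{} = 0
g(1) = mex{} = 0
g(2) = mex{} = 0
g(3) = mex{} = 0
g(4) = mex{} = 0
g(5) = mex{0} = 1
g(6) = mex{0} = 1
g(7) = mex{0} = 1
g(8) = mex{0} = 1
g(9) = mex{0} = 1
So g(9) = 1.
Row B is a plain Nim row of size 7, so its Grundy value is 7.
The value of a disjunctive sum is the nim-sum of the parts.
Combined value = 1 XOR 7 = 6.

6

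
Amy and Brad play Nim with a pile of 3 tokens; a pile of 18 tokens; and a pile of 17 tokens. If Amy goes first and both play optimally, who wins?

Compute the nim-sum pairwise:
3 XOR 18 = 17
17 XOR 17 = 0
The nim-sum is 0, so this is a P-position: the player to move is in a losing position under optimal play; Amy is about to move from it and so loses — Brad wins.

Brad wins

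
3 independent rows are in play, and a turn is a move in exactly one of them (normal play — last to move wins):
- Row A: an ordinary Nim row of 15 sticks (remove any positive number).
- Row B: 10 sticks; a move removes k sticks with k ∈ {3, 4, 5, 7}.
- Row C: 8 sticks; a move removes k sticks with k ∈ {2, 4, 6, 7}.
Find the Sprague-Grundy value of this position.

11

Row A is a plain Nim row of size 15, so its Grundy value is 15.
Build the Grundy sequence for row B with g(k) = mex{g(k−s) : s ∈ {3, 4, 5, 7}, s ≤ k}:
g(0) = mex{} = 0
g(1) = mex{} = 0
g(2) = mex{} = 0
g(3) = mex{0} = 1
g(4) = mex{0} = 1
g(5) = mex{0} = 1
g(6) = mex{0,1} = 2
g(7) = mex{0,1} = 2
g(8) = mex{0,1} = 2
g(9) = mex{0,1,2} = 3
g(10) = mex{1,2} = 0
So g(10) = 0.
Grundy values for row C (subtraction set {2, 4, 6, 7}):
g(0) = mex{} = 0
g(1) = mex{} = 0
g(2) = mex{0} = 1
g(3) = mex{0} = 1
g(4) = mex{0,1} = 2
g(5) = mex{0,1} = 2
g(6) = mex{0,1,2} = 3
g(7) = mex{0,1,2} = 3
g(8) = mex{0,1,2,3} = 4
So g(8) = 4.
The value of a disjunctive sum is the nim-sum of the parts.
Combined value = 15 XOR 0 XOR 4 = 11.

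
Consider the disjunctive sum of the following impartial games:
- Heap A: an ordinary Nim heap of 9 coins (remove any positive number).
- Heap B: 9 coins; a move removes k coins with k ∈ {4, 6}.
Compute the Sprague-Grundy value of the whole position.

11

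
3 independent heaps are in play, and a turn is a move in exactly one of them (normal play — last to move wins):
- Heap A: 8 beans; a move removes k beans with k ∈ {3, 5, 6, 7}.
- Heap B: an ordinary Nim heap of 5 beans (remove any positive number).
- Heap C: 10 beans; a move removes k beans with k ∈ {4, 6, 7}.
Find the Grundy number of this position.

Grundy values for heap A (subtraction set {3, 5, 6, 7}):
g(0) = mex{} = 0
g(1) = mex{} = 0
g(2) = mex{} = 0
g(3) = mex{0} = 1
g(4) = mex{0} = 1
g(5) = mex{0} = 1
g(6) = mex{0,1} = 2
g(7) = mex{0,1} = 2
g(8) = mex{0,1} = 2
So g(8) = 2.
Heap B is a plain Nim heap of size 5, so its Grundy value is 5.
For heap C, compute g(0), g(1), … with moves {4, 6, 7}:
g(0) = mex{} = 0
g(1) = mex{} = 0
g(2) = mex{} = 0
g(3) = mex{} = 0
g(4) = mex{0} = 1
g(5) = mex{0} = 1
g(6) = mex{0} = 1
g(7) = mex{0} = 1
g(8) = mex{0,1} = 2
g(9) = mex{0,1} = 2
g(10) = mex{0,1} = 2
So g(10) = 2.
By the Sprague-Grundy theorem, the Grundy value of a sum of independent games is the XOR of the component values.
Combined value = 2 XOR 5 XOR 2 = 5.

5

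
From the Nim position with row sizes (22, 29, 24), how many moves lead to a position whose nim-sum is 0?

3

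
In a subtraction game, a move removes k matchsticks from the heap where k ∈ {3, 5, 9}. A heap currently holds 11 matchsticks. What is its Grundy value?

Grundy values for subtraction set {3, 5, 9}:
g(0) = mex{} = 0
g(1) = mex{} = 0
g(2) = mex{} = 0
g(3) = mex{0} = 1
g(4) = mex{0} = 1
g(5) = mex{0} = 1
g(6) = mex{0,1} = 2
g(7) = mex{0,1} = 2
g(8) = mex{1} = 0
g(9) = mex{0,1,2} = 3
g(10) = mex{0,1,2} = 3
g(11) = mex{0,2} = 1
So g(11) = 1.

1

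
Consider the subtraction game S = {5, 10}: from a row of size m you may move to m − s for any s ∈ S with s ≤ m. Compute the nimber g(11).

2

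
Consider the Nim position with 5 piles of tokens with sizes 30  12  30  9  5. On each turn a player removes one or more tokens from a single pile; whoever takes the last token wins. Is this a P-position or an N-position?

P-position

In binary:
  11110  (30)
  01100  (12)
  11110  (30)
  01001  (9)
  00101  (5)
  -----
  00000  (0)
The nim-sum is 0, so this is a P-position: the player to move is in a losing position under optimal play.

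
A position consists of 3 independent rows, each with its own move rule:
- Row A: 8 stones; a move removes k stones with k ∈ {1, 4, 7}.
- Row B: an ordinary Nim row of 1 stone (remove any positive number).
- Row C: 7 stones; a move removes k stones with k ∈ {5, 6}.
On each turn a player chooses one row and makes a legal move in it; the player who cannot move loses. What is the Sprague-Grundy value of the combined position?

0

For row A, compute g(0), g(1), … with moves {1, 4, 7}:
k:     0  1  2  3  4  5  6  7  8
g(k):  0  1  0  1  2  0  1  2  0
So g(8) = 0.
Row B is a plain Nim row of size 1, so its Grundy value is 1.
For row C, compute g(0), g(1), … with moves {5, 6}:
k:     0  1  2  3  4  5  6  7
g(k):  0  0  0  0  0  1  1  1
So g(7) = 1.
By the Sprague-Grundy theorem, the Grundy value of a sum of independent games is the XOR of the component values.
Combined value = 0 ⊕ 1 ⊕ 1 = 0.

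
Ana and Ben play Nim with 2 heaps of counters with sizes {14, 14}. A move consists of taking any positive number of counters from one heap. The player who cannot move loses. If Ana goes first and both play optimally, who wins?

Ben wins

Write each in binary and XOR column by column:
  1110  (14)
  1110  (14)
  ----
  0000  (0)
The nim-sum is 0, so this is a P-position: the player to move is in a losing position under optimal play; Ana is about to move from it and so loses — Ben wins.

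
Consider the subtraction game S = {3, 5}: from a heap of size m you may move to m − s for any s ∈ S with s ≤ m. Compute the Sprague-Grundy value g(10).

0

Compute g(0), g(1), … for moves {3, 5}:
k:     0  1  2  3  4  5  6  7  8  9 10
g(k):  0  0  0  1  1  1  2  2  0  0  0
So g(10) = 0.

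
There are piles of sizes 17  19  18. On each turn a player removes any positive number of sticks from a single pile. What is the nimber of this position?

16

Nim-sum: 17 XOR 19 XOR 18 = 16.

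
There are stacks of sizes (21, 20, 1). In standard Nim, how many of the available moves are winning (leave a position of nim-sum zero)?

Write each in binary and XOR column by column:
  10101  (21)
  10100  (20)
  00001  (1)
  -----
  00000  (0)
The nim-sum is already 0, so every move leaves a nonzero nim-sum — there are no winning moves.

0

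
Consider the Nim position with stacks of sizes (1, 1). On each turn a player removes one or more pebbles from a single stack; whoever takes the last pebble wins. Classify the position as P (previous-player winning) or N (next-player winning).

P-position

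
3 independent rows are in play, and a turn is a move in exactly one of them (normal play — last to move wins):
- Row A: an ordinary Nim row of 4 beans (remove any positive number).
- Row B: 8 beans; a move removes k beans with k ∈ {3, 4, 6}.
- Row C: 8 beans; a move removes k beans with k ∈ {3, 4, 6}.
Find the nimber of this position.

4

Row A is a plain Nim row of size 4, so its Grundy value is 4.
Build the Grundy sequence for row B with g(k) = mex{g(k−s) : s ∈ {3, 4, 6}, s ≤ k}:
g(0) = mex{} = 0
g(1) = mex{} = 0
g(2) = mex{} = 0
g(3) = mex{0} = 1
g(4) = mex{0} = 1
g(5) = mex{0} = 1
g(6) = mex{0,1} = 2
g(7) = mex{0,1} = 2
g(8) = mex{0,1} = 2
So g(8) = 2.
Build the Grundy sequence for row C with g(k) = mex{g(k−s) : s ∈ {3, 4, 6}, s ≤ k}:
g(0) = mex{} = 0
g(1) = mex{} = 0
g(2) = mex{} = 0
g(3) = mex{0} = 1
g(4) = mex{0} = 1
g(5) = mex{0} = 1
g(6) = mex{0,1} = 2
g(7) = mex{0,1} = 2
g(8) = mex{0,1} = 2
So g(8) = 2.
The value of a disjunctive sum is the nim-sum of the parts.
Combined value = 4 ⊕ 2 ⊕ 2 = 4.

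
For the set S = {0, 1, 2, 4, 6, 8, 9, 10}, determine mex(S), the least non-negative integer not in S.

3

The values 0, 1, 2 are all present; 3 is the first non-negative integer missing from the set.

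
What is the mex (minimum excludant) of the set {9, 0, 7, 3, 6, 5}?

1

0 is in the set but 1 is not, so the mex is 1.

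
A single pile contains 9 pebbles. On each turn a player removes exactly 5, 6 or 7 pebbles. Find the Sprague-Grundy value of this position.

Compute g(0), g(1), … for moves {5, 6, 7}:
k:     0  1  2  3  4  5  6  7  8  9
g(k):  0  0  0  0  0  1  1  1  1  1
So g(9) = 1.

1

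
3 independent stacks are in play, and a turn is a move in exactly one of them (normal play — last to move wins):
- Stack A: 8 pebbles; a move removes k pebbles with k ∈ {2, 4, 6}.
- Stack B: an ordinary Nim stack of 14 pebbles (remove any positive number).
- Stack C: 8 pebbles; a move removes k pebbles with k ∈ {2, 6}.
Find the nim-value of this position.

Grundy values for stack A (subtraction set {2, 4, 6}):
g(0) = mex{} = 0
g(1) = mex{} = 0
g(2) = mex{0} = 1
g(3) = mex{0} = 1
g(4) = mex{0,1} = 2
g(5) = mex{0,1} = 2
g(6) = mex{0,1,2} = 3
g(7) = mex{0,1,2} = 3
g(8) = mex{1,2,3} = 0
So g(8) = 0.
Stack B is a plain Nim stack of size 14, so its Grundy value is 14.
Build the Grundy sequence for stack C with g(k) = mex{g(k−s) : s ∈ {2, 6}, s ≤ k}:
g(0) = mex{} = 0
g(1) = mex{} = 0
g(2) = mex{0} = 1
g(3) = mex{0} = 1
g(4) = mex{1} = 0
g(5) = mex{1} = 0
g(6) = mex{0} = 1
g(7) = mex{0} = 1
g(8) = mex{1} = 0
So g(8) = 0.
The value of a disjunctive sum is the nim-sum of the parts.
Combined value = 0 XOR 14 XOR 0 = 14.

14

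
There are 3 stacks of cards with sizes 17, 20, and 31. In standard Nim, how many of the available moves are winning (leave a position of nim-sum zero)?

3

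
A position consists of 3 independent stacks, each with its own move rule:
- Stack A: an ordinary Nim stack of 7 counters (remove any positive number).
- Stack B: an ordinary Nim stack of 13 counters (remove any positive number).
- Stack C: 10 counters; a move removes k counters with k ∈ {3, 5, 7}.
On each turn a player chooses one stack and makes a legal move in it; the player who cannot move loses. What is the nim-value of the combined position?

10

Stack A is a plain Nim stack of size 7, so its Grundy value is 7.
Stack B is a plain Nim stack of size 13, so its Grundy value is 13.
For stack C, compute g(0), g(1), … with moves {3, 5, 7}:
k:     0  1  2  3  4  5  6  7  8  9 10
g(k):  0  0  0  1  1  1  2  2  2  3  0
So g(10) = 0.
By the Sprague-Grundy theorem, the Grundy value of a sum of independent games is the XOR of the component values.
Combined value = 7 ⊕ 13 ⊕ 0 = 10.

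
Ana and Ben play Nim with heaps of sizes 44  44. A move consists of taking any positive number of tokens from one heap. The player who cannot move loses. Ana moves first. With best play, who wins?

Bitwise XOR of the heap sizes:
  101100  (44)
  101100  (44)
  ------
  000000  (0)
The nim-sum is 0, so this is a P-position: the player to move is in a losing position under optimal play; Ana is about to move from it and so loses — Ben wins.

Ben wins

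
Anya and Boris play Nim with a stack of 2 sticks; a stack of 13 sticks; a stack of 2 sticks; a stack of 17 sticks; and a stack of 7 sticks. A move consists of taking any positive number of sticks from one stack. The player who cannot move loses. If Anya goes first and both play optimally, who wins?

In binary:
  00010  (2)
  01101  (13)
  00010  (2)
  10001  (17)
  00111  (7)
  -----
  11011  (27)
The nim-sum is 27 ≠ 0, so this is an N-position: the player to move can win; Anya has a winning move.

Anya wins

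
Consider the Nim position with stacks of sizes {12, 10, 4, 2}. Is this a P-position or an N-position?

P-position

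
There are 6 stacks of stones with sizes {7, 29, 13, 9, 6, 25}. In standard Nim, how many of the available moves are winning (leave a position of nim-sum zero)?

5

Bitwise XOR of the heap sizes:
  00111  (7)
  11101  (29)
  01101  (13)
  01001  (9)
  00110  (6)
  11001  (25)
  -----
  00001  (1)
The overall nim-sum is X = 1. A stack of size p has a winning move iff p XOR X < p (reduce it to p XOR X).
  7: 7 XOR 1 = 6 < 7 — winning move (to 6).
  29: 29 XOR 1 = 28 < 29 — winning move (to 28).
  13: 13 XOR 1 = 12 < 13 — winning move (to 12).
  9: 9 XOR 1 = 8 < 9 — winning move (to 8).
  6: 6 XOR 1 = 7 ≥ 6 — no move.
  25: 25 XOR 1 = 24 < 25 — winning move (to 24).
That gives 5 winning moves.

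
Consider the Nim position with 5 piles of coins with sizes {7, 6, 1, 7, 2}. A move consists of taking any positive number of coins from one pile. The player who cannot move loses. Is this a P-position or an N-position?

N-position

Compute the nim-sum pairwise:
7 ⊕ 6 = 1
1 ⊕ 1 = 0
0 ⊕ 7 = 7
7 ⊕ 2 = 5
The nim-sum is 5 ≠ 0, so this is an N-position: the player to move can win.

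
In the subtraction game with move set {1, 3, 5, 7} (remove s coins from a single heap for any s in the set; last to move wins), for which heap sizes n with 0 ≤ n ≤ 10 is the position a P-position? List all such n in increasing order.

0, 2, 4, 6, 8, 10

Build the Grundy sequence with g(k) = mex{g(k−s) : s ∈ {1, 3, 5, 7}, s ≤ k}:
k:     0  1  2  3  4  5  6  7  8  9 10
g(k):  0  1  0  1  0  1  0  1  0  1  0
The P-positions (g = 0) in 0..10 are 0, 2, 4, 6, 8, 10.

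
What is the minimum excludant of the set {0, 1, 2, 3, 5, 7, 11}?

4

The values 0, 1, 2, 3 are all present; 4 is the first non-negative integer missing from the set.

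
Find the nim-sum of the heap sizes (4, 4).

Bitwise XOR of the heap sizes:
  100  (4)
  100  (4)
  ---
  000  (0)

0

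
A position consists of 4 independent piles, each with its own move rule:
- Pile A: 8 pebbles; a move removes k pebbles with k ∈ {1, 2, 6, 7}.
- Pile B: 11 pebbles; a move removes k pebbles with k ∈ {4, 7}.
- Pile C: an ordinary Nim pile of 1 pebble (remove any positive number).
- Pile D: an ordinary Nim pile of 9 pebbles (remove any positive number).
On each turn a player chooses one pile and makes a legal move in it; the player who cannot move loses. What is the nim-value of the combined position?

For pile A, compute g(0), g(1), … with moves {1, 2, 6, 7}:
k:     0  1  2  3  4  5  6  7  8
g(k):  0  1  2  0  1  2  3  4  0
So g(8) = 0.
For pile B, compute g(0), g(1), … with moves {4, 7}:
k:     0  1  2  3  4  5  6  7  8  9 10 11
g(k):  0  0  0  0  1  1  1  1  2  2  2  0
So g(11) = 0.
Pile C is a plain Nim pile of size 1, so its Grundy value is 1.
Pile D is a plain Nim pile of size 9, so its Grundy value is 9.
By the Sprague-Grundy theorem, the Grundy value of a sum of independent games is the XOR of the component values.
Combined value = 0 ⊕ 0 ⊕ 1 ⊕ 9 = 8.

8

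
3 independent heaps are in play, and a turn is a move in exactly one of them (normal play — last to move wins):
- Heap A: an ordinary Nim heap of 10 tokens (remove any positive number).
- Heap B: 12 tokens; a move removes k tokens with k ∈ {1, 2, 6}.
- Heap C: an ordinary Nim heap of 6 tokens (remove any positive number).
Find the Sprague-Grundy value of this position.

14

Heap A is a plain Nim heap of size 10, so its Grundy value is 10.
Grundy values for heap B (subtraction set {1, 2, 6}):
k:     0  1  2  3  4  5  6  7  8  9 10 11 12
g(k):  0  1  2  0  1  2  3  0  1  2  0  1  2
So g(12) = 2.
Heap C is a plain Nim heap of size 6, so its Grundy value is 6.
The value of a disjunctive sum is the nim-sum of the parts.
Combined value = 10 ⊕ 2 ⊕ 6 = 14.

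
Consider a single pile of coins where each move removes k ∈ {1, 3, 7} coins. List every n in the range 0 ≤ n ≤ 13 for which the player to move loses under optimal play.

0, 2, 4, 6, 8, 10, 12

Compute g(0), g(1), … for moves {1, 3, 7}:
g(0) = mex{} = 0
g(1) = mex{0} = 1
g(2) = mex{1} = 0
g(3) = mex{0} = 1
g(4) = mex{1} = 0
g(5) = mex{0} = 1
g(6) = mex{1} = 0
g(7) = mex{0} = 1
g(8) = mex{1} = 0
g(9) = mex{0} = 1
g(10) = mex{1} = 0
g(11) = mex{0} = 1
g(12) = mex{1} = 0
g(13) = mex{0} = 1
The P-positions (g = 0) in 0..13 are 0, 2, 4, 6, 8, 10, 12.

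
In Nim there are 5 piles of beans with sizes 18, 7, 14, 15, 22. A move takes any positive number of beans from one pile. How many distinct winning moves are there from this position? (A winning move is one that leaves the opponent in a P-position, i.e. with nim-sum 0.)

5

In binary:
  10010  (18)
  00111  (7)
  01110  (14)
  01111  (15)
  10110  (22)
  -----
  00010  (2)
The overall nim-sum is X = 2. A pile of size p has a winning move iff p XOR X < p (reduce it to p XOR X).
  18: 18 XOR 2 = 16 < 18 — winning move (to 16).
  7: 7 XOR 2 = 5 < 7 — winning move (to 5).
  14: 14 XOR 2 = 12 < 14 — winning move (to 12).
  15: 15 XOR 2 = 13 < 15 — winning move (to 13).
  22: 22 XOR 2 = 20 < 22 — winning move (to 20).
That gives 5 winning moves.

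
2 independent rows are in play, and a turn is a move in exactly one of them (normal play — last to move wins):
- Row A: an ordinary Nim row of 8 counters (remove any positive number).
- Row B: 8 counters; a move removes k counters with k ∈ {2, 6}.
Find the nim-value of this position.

8

Row A is a plain Nim row of size 8, so its Grundy value is 8.
Build the Grundy sequence for row B with g(k) = mex{g(k−s) : s ∈ {2, 6}, s ≤ k}:
k:     0  1  2  3  4  5  6  7  8
g(k):  0  0  1  1  0  0  1  1  0
So g(8) = 0.
By the Sprague-Grundy theorem, the Grundy value of a sum of independent games is the XOR of the component values.
Combined value = 8 ⊕ 0 = 8.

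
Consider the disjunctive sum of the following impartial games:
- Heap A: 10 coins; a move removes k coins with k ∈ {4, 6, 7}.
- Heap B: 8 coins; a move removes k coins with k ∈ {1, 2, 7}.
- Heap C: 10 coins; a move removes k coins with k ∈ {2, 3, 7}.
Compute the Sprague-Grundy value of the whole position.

0

For heap A, compute g(0), g(1), … with moves {4, 6, 7}:
g(0) = mex{} = 0
g(1) = mex{} = 0
g(2) = mex{} = 0
g(3) = mex{} = 0
g(4) = mex{0} = 1
g(5) = mex{0} = 1
g(6) = mex{0} = 1
g(7) = mex{0} = 1
g(8) = mex{0,1} = 2
g(9) = mex{0,1} = 2
g(10) = mex{0,1} = 2
So g(10) = 2.
Build the Grundy sequence for heap B with g(k) = mex{g(k−s) : s ∈ {1, 2, 7}, s ≤ k}:
g(0) = mex{} = 0
g(1) = mex{0} = 1
g(2) = mex{0,1} = 2
g(3) = mex{1,2} = 0
g(4) = mex{0,2} = 1
g(5) = mex{0,1} = 2
g(6) = mex{1,2} = 0
g(7) = mex{0,2} = 1
g(8) = mex{0,1} = 2
So g(8) = 2.
Grundy values for heap C (subtraction set {2, 3, 7}):
g(0) = mex{} = 0
g(1) = mex{} = 0
g(2) = mex{0} = 1
g(3) = mex{0} = 1
g(4) = mex{0,1} = 2
g(5) = mex{1} = 0
g(6) = mex{1,2} = 0
g(7) = mex{0,2} = 1
g(8) = mex{0} = 1
g(9) = mex{0,1} = 2
g(10) = mex{1} = 0
So g(10) = 0.
The value of a disjunctive sum is the nim-sum of the parts.
Combined value = 2 XOR 2 XOR 0 = 0.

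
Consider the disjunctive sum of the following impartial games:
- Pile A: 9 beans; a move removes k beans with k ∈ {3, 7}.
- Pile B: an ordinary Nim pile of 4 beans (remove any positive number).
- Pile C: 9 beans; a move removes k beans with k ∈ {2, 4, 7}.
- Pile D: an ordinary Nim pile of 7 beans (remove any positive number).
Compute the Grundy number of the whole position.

2

Build the Grundy sequence for pile A with g(k) = mex{g(k−s) : s ∈ {3, 7}, s ≤ k}:
g(0) = mex{} = 0
g(1) = mex{} = 0
g(2) = mex{} = 0
g(3) = mex{0} = 1
g(4) = mex{0} = 1
g(5) = mex{0} = 1
g(6) = mex{1} = 0
g(7) = mex{0,1} = 2
g(8) = mex{0,1} = 2
g(9) = mex{0} = 1
So g(9) = 1.
Pile B is a plain Nim pile of size 4, so its Grundy value is 4.
For pile C, compute g(0), g(1), … with moves {2, 4, 7}:
k:     0  1  2  3  4  5  6  7  8  9
g(k):  0  0  1  1  2  2  0  3  1  0
So g(9) = 0.
Pile D is a plain Nim pile of size 7, so its Grundy value is 7.
The value of a disjunctive sum is the nim-sum of the parts.
Combined value = 1 ⊕ 4 ⊕ 0 ⊕ 7 = 2.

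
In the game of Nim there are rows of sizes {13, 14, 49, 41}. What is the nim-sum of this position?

27

Write each in binary and XOR column by column:
  001101  (13)
  001110  (14)
  110001  (49)
  101001  (41)
  ------
  011011  (27)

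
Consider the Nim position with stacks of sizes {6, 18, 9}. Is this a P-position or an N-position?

N-position

Compute the nim-sum pairwise:
6 ⊕ 18 = 20
20 ⊕ 9 = 29
The nim-sum is 29 ≠ 0, so this is an N-position: the player to move can win.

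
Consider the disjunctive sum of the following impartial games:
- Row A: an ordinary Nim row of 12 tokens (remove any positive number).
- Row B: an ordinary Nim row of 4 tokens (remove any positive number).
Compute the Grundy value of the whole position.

8

Row A is a plain Nim row of size 12, so its Grundy value is 12.
Row B is a plain Nim row of size 4, so its Grundy value is 4.
By the Sprague-Grundy theorem, the Grundy value of a sum of independent games is the XOR of the component values.
Combined value = 12 ⊕ 4 = 8.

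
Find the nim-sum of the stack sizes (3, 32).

35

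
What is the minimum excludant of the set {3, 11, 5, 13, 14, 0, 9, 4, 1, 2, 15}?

6

The values 0, 1, 2, 3, 4, 5 are all present; 6 is the first non-negative integer missing from the set.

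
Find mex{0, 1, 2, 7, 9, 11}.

The values 0, 1, 2 are all present; 3 is the first non-negative integer missing from the set.

3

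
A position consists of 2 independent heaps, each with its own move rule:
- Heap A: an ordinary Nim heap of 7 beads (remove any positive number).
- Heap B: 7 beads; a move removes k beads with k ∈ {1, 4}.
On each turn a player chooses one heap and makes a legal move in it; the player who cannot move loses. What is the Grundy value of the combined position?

Heap A is a plain Nim heap of size 7, so its Grundy value is 7.
For heap B, compute g(0), g(1), … with moves {1, 4}:
k:     0  1  2  3  4  5  6  7
g(k):  0  1  0  1  2  0  1  0
So g(7) = 0.
The value of a disjunctive sum is the nim-sum of the parts.
Combined value = 7 ⊕ 0 = 7.

7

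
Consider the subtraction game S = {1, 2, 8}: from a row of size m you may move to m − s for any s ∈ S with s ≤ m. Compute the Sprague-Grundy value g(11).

2

Grundy values for subtraction set {1, 2, 8}:
k:     0  1  2  3  4  5  6  7  8  9 10 11
g(k):  0  1  2  0  1  2  0  1  2  0  1  2
So g(11) = 2.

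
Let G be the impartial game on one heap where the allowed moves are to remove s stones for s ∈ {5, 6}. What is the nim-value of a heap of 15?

0

Build the Grundy sequence with g(k) = mex{g(k−s) : s ∈ {5, 6}, s ≤ k}:
k:     0  1  2  3  4  5  6  7  8  9 10 11 12 13 14 15
g(k):  0  0  0  0  0  1  1  1  1  1  2  0  0  0  0  0
So g(15) = 0.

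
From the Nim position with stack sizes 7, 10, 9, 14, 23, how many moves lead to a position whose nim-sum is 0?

Nim-sum: 7 XOR 10 XOR 9 XOR 14 XOR 23 = 29.
The overall nim-sum is X = 29. A stack of size p has a winning move iff p XOR X < p (reduce it to p XOR X).
  7: 7 XOR 29 = 26 ≥ 7 — no move.
  10: 10 XOR 29 = 23 ≥ 10 — no move.
  9: 9 XOR 29 = 20 ≥ 9 — no move.
  14: 14 XOR 29 = 19 ≥ 14 — no move.
  23: 23 XOR 29 = 10 < 23 — winning move (to 10).
That gives 1 winning move.

1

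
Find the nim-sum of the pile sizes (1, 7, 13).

11

Nim-sum: 1 XOR 7 XOR 13 = 11.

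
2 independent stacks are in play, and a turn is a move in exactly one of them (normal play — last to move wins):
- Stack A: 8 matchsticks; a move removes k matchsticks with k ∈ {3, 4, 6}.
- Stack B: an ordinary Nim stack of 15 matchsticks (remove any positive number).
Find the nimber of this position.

Grundy values for stack A (subtraction set {3, 4, 6}):
k:     0  1  2  3  4  5  6  7  8
g(k):  0  0  0  1  1  1  2  2  2
So g(8) = 2.
Stack B is a plain Nim stack of size 15, so its Grundy value is 15.
By the Sprague-Grundy theorem, the Grundy value of a sum of independent games is the XOR of the component values.
Combined value = 2 XOR 15 = 13.

13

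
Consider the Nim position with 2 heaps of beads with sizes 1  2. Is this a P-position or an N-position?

Nim-sum: 1 ⊕ 2 = 3.
The nim-sum is 3 ≠ 0, so this is an N-position: the player to move can win.

N-position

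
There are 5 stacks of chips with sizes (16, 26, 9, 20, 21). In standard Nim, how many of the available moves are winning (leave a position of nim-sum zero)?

1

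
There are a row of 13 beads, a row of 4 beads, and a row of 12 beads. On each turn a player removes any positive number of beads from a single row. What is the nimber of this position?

Write each in binary and XOR column by column:
  1101  (13)
  0100  (4)
  1100  (12)
  ----
  0101  (5)

5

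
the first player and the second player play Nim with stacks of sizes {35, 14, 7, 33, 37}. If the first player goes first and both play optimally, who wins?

Nim-sum: 35 ^ 14 ^ 7 ^ 33 ^ 37 = 46.
The nim-sum is 46 ≠ 0, so this is an N-position: the player to move can win; the first player has a winning move.

the first player wins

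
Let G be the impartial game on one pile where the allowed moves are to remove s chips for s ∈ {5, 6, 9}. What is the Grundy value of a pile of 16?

0

Build the Grundy sequence with g(k) = mex{g(k−s) : s ∈ {5, 6, 9}, s ≤ k}:
k:     0  1  2  3  4  5  6  7  8  9 10 11 12 13 14 15 16
g(k):  0  0  0  0  0  1  1  1  1  1  2  2  2  2  0  0  0
So g(16) = 0.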